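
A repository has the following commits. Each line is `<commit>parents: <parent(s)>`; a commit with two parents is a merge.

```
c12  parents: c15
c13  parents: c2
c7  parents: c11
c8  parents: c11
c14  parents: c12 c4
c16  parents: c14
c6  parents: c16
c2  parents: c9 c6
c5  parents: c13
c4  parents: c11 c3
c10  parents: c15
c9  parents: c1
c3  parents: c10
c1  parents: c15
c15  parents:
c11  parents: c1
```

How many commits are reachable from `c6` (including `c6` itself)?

Walking parent pointers from c6: reachable set = {c1, c10, c11, c12, c14, c15, c16, c3, c4, c6}.
That is 10 commits.

10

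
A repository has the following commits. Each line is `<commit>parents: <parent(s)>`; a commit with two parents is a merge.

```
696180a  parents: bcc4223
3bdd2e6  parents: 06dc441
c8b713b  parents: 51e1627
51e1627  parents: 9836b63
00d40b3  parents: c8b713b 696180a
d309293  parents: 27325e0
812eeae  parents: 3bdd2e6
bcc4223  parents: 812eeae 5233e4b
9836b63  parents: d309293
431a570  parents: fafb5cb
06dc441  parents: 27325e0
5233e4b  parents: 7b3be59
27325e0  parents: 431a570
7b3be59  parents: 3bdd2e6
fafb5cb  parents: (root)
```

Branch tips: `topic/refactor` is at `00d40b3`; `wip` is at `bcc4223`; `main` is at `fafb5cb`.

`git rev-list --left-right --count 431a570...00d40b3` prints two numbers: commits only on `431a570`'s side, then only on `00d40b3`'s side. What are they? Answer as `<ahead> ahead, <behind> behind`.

0 ahead, 13 behind

Reachable from 431a570: {431a570, fafb5cb}.
Reachable from 00d40b3: {00d40b3, 06dc441, 27325e0, 3bdd2e6, 431a570, 51e1627, 5233e4b, 696180a, 7b3be59, 812eeae, 9836b63, bcc4223, c8b713b, d309293, fafb5cb}.
Only in 431a570's history (ahead): {} — 0.
Only in 00d40b3's history (behind): {00d40b3, 06dc441, 27325e0, 3bdd2e6, 51e1627, 5233e4b, 696180a, 7b3be59, 812eeae, 9836b63, bcc4223, c8b713b, d309293} — 13.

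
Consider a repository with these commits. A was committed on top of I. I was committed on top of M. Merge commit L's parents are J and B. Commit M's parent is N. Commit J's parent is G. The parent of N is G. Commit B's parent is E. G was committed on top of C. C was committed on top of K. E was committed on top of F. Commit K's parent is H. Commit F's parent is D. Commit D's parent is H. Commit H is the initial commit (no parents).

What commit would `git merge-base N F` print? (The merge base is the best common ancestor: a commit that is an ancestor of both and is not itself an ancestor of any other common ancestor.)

Ancestors of N: {C, G, H, K, N}.
Ancestors of F: {D, F, H}.
Common ancestors: {H}.
The only common ancestor is H, so it is the merge base.

H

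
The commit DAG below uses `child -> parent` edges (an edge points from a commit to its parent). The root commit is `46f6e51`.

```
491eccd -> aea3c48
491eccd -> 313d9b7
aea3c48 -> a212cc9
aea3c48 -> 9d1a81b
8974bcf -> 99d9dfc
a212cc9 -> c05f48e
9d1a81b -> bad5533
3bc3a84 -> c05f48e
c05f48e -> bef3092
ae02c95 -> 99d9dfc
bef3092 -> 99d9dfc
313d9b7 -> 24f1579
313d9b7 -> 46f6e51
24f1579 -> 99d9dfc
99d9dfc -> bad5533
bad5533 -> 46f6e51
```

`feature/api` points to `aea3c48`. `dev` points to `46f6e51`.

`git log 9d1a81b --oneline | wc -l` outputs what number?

3

Walking parent pointers from 9d1a81b: reachable set = {46f6e51, 9d1a81b, bad5533}.
That is 3 commits.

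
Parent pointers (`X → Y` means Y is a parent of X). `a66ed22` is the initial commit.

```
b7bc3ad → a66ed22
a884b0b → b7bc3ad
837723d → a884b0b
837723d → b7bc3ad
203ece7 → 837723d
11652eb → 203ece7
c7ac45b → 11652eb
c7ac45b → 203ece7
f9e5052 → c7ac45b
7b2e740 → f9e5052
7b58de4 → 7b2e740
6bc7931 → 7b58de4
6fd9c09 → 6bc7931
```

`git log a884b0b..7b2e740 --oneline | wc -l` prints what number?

Reachable from 7b2e740: {11652eb, 203ece7, 7b2e740, 837723d, a66ed22, a884b0b, b7bc3ad, c7ac45b, f9e5052}.
Reachable from a884b0b: {a66ed22, a884b0b, b7bc3ad}.
In 7b2e740's history but not a884b0b's: {11652eb, 203ece7, 7b2e740, 837723d, c7ac45b, f9e5052} — 6 commits.

6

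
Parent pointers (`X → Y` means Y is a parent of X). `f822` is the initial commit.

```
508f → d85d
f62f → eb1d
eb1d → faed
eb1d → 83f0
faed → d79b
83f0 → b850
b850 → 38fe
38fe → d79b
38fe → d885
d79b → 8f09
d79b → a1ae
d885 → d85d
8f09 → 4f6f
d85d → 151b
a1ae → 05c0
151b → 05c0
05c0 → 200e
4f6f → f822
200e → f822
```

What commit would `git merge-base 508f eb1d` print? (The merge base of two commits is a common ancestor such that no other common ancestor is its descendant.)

d85d

Ancestors of 508f: {05c0, 151b, 200e, 508f, d85d, f822}.
Ancestors of eb1d: {05c0, 151b, 200e, 38fe, 4f6f, 83f0, 8f09, a1ae, b850, d79b, d85d, d885, eb1d, f822, faed}.
Common ancestors: {05c0, 151b, 200e, d85d, f822}.
Among these, d85d is not an ancestor of any other common ancestor — it is the merge base.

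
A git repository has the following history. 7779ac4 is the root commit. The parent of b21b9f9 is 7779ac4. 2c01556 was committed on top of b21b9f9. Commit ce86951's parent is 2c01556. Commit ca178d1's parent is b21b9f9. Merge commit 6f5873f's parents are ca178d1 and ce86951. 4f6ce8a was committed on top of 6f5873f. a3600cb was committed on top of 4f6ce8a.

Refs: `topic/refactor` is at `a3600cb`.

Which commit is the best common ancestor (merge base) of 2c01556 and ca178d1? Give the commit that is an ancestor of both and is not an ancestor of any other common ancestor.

Ancestors of 2c01556: {2c01556, 7779ac4, b21b9f9}.
Ancestors of ca178d1: {7779ac4, b21b9f9, ca178d1}.
Common ancestors: {7779ac4, b21b9f9}.
Among these, b21b9f9 is not an ancestor of any other common ancestor — it is the merge base.

b21b9f9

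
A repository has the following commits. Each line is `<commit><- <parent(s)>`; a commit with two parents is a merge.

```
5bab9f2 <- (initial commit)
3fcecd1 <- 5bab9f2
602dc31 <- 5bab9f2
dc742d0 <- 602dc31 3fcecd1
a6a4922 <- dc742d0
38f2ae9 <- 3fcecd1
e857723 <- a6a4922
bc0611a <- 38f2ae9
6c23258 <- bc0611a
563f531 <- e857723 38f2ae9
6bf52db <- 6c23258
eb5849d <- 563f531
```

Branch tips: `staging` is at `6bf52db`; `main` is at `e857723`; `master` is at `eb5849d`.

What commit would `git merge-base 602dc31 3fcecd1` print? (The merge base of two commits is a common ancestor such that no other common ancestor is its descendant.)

Ancestors of 602dc31: {5bab9f2, 602dc31}.
Ancestors of 3fcecd1: {3fcecd1, 5bab9f2}.
Common ancestors: {5bab9f2}.
The only common ancestor is 5bab9f2, so it is the merge base.

5bab9f2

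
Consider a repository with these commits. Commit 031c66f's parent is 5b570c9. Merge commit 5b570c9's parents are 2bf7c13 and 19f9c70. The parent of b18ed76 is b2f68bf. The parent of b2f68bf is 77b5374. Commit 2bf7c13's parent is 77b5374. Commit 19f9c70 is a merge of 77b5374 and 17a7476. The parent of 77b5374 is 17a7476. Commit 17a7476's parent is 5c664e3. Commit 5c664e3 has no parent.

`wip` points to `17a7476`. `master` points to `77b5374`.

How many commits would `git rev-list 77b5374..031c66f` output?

Reachable from 031c66f: {031c66f, 17a7476, 19f9c70, 2bf7c13, 5b570c9, 5c664e3, 77b5374}.
Reachable from 77b5374: {17a7476, 5c664e3, 77b5374}.
In 031c66f's history but not 77b5374's: {031c66f, 19f9c70, 2bf7c13, 5b570c9} — 4 commits.

4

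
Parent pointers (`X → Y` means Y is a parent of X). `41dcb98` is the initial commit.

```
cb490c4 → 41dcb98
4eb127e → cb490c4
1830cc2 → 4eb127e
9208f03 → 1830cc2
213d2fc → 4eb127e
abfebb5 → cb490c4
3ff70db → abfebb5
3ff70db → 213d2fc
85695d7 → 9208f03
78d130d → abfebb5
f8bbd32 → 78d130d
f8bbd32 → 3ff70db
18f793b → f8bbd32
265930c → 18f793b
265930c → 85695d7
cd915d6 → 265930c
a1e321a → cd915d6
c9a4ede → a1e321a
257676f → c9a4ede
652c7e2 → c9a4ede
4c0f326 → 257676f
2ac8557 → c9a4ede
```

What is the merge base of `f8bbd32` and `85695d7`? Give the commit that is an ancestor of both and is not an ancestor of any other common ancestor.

Ancestors of f8bbd32: {213d2fc, 3ff70db, 41dcb98, 4eb127e, 78d130d, abfebb5, cb490c4, f8bbd32}.
Ancestors of 85695d7: {1830cc2, 41dcb98, 4eb127e, 85695d7, 9208f03, cb490c4}.
Common ancestors: {41dcb98, 4eb127e, cb490c4}.
Among these, 4eb127e is not an ancestor of any other common ancestor — it is the merge base.

4eb127e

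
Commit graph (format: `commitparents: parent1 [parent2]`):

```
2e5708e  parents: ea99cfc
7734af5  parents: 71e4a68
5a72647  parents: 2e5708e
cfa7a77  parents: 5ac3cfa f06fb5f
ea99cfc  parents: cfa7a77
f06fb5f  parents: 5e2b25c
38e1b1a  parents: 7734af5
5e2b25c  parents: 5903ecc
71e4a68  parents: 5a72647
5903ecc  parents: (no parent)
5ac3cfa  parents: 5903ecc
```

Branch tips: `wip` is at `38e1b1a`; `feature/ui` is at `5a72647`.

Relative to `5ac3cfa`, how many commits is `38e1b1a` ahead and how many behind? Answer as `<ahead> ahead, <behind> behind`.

9 ahead, 0 behind

Reachable from 38e1b1a: {2e5708e, 38e1b1a, 5903ecc, 5a72647, 5ac3cfa, 5e2b25c, 71e4a68, 7734af5, cfa7a77, ea99cfc, f06fb5f}.
Reachable from 5ac3cfa: {5903ecc, 5ac3cfa}.
Only in 38e1b1a's history (ahead): {2e5708e, 38e1b1a, 5a72647, 5e2b25c, 71e4a68, 7734af5, cfa7a77, ea99cfc, f06fb5f} — 9.
Only in 5ac3cfa's history (behind): {} — 0.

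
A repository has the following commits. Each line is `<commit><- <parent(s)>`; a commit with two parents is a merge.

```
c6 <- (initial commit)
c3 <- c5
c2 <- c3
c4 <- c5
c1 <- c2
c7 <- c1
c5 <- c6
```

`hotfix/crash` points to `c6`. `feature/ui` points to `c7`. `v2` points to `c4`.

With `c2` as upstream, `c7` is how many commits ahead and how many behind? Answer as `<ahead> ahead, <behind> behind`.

Reachable from c7: {c1, c2, c3, c5, c6, c7}.
Reachable from c2: {c2, c3, c5, c6}.
Only in c7's history (ahead): {c1, c7} — 2.
Only in c2's history (behind): {} — 0.

2 ahead, 0 behind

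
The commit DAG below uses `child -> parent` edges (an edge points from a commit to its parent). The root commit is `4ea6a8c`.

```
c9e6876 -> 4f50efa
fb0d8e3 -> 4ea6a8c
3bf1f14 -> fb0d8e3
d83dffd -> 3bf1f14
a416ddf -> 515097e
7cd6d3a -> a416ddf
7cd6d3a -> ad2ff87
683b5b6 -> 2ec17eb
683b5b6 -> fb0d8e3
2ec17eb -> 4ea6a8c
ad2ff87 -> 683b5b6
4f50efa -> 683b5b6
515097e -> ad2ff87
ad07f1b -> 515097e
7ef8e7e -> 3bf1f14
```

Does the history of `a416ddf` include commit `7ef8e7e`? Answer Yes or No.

Ancestors of a416ddf: {2ec17eb, 4ea6a8c, 515097e, 683b5b6, a416ddf, ad2ff87, fb0d8e3}.
7ef8e7e is not in that set, so it is not an ancestor of a416ddf.

No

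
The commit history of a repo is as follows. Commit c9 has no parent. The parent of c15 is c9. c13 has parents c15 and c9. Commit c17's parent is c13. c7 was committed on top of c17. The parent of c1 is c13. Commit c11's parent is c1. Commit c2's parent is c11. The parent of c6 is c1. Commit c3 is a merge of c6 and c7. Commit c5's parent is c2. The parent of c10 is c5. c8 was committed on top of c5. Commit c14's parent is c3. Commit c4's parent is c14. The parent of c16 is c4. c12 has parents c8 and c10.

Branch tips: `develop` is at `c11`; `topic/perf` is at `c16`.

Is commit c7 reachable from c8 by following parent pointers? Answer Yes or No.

Ancestors of c8: {c1, c11, c13, c15, c2, c5, c8, c9}.
c7 is not in that set, so it is not an ancestor of c8.

No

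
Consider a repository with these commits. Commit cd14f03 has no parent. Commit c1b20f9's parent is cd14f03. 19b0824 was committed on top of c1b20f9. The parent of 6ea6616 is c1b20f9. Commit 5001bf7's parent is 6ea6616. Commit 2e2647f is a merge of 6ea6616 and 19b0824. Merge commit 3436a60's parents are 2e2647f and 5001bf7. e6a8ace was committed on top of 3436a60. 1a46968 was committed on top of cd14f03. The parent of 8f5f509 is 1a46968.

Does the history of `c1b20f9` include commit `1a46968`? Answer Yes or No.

No

Ancestors of c1b20f9: {c1b20f9, cd14f03}.
1a46968 is not in that set, so it is not an ancestor of c1b20f9.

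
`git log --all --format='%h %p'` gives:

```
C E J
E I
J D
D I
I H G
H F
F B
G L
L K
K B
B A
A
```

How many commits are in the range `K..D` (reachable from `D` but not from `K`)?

6

Reachable from D: {A, B, D, F, G, H, I, K, L}.
Reachable from K: {A, B, K}.
In D's history but not K's: {D, F, G, H, I, L} — 6 commits.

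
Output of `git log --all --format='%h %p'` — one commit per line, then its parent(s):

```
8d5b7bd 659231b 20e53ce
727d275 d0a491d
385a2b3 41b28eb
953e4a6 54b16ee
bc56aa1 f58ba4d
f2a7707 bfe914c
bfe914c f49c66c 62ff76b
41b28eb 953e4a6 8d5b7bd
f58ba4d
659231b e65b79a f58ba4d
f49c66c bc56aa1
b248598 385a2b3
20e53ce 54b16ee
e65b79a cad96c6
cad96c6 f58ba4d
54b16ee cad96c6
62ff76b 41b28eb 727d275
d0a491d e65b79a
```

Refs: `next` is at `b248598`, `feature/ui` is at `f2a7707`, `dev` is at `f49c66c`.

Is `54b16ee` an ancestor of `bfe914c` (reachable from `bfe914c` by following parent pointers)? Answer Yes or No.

Ancestors of bfe914c (commits reachable by following parents): {20e53ce, 41b28eb, 54b16ee, 62ff76b, 659231b, 727d275, 8d5b7bd, 953e4a6, bc56aa1, bfe914c, cad96c6, d0a491d, e65b79a, f49c66c, f58ba4d}.
54b16ee is in that set, so it is an ancestor of bfe914c.

Yes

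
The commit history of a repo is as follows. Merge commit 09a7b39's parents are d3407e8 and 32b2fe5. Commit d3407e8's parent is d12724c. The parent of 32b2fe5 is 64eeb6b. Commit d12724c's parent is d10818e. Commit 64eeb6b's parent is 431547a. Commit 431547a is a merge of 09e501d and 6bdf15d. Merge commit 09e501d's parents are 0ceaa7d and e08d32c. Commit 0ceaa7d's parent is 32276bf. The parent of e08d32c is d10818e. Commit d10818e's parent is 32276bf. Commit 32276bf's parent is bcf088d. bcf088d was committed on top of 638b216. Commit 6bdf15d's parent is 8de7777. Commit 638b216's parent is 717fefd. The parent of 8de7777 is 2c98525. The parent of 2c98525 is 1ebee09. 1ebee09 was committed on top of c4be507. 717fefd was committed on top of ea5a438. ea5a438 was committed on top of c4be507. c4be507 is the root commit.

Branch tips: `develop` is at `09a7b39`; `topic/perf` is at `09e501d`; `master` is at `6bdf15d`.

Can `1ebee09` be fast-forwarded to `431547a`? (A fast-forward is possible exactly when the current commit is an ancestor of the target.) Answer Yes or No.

Yes

A fast-forward from 1ebee09 to 431547a is possible iff 1ebee09 is an ancestor of 431547a.
Ancestors of 431547a: {09e501d, 0ceaa7d, 1ebee09, 2c98525, 32276bf, 431547a, 638b216, 6bdf15d, 717fefd, 8de7777, bcf088d, c4be507, d10818e, e08d32c, ea5a438}.
1ebee09 is among them, so fast-forward is possible.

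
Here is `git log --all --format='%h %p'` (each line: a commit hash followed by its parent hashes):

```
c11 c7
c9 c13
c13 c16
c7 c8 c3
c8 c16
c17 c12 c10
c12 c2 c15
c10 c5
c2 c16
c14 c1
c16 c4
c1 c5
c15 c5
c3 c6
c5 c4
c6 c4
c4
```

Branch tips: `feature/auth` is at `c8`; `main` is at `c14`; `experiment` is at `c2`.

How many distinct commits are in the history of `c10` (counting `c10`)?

3

Walking parent pointers from c10: reachable set = {c10, c4, c5}.
That is 3 commits.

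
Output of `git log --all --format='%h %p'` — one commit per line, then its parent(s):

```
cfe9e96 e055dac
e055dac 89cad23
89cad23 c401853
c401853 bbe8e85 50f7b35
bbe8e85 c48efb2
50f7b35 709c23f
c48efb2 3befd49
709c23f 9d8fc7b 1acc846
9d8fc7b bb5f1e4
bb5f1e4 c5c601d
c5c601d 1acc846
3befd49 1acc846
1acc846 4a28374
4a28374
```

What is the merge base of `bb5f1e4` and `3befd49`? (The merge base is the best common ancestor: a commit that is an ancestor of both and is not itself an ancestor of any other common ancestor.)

1acc846

Ancestors of bb5f1e4: {1acc846, 4a28374, bb5f1e4, c5c601d}.
Ancestors of 3befd49: {1acc846, 3befd49, 4a28374}.
Common ancestors: {1acc846, 4a28374}.
Among these, 1acc846 is not an ancestor of any other common ancestor — it is the merge base.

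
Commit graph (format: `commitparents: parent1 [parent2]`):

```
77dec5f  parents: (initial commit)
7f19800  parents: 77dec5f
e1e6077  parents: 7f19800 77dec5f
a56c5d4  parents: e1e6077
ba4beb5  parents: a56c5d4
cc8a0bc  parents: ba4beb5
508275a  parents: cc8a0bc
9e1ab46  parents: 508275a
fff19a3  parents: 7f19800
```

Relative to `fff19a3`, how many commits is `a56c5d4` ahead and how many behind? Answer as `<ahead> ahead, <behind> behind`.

2 ahead, 1 behind

Reachable from a56c5d4: {77dec5f, 7f19800, a56c5d4, e1e6077}.
Reachable from fff19a3: {77dec5f, 7f19800, fff19a3}.
Only in a56c5d4's history (ahead): {a56c5d4, e1e6077} — 2.
Only in fff19a3's history (behind): {fff19a3} — 1.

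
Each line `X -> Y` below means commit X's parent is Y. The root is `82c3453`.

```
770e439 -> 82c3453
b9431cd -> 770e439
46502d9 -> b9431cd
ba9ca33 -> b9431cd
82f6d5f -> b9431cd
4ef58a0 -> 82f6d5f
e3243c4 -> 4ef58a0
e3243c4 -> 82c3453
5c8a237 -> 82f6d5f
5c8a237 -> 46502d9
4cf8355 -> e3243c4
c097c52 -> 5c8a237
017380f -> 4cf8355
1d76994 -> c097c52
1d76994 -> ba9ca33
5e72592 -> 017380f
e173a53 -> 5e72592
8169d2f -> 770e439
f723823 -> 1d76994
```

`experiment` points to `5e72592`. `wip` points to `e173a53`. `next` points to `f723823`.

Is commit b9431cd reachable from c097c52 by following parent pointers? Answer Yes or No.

Ancestors of c097c52 (commits reachable by following parents): {46502d9, 5c8a237, 770e439, 82c3453, 82f6d5f, b9431cd, c097c52}.
b9431cd is in that set, so it is an ancestor of c097c52.

Yes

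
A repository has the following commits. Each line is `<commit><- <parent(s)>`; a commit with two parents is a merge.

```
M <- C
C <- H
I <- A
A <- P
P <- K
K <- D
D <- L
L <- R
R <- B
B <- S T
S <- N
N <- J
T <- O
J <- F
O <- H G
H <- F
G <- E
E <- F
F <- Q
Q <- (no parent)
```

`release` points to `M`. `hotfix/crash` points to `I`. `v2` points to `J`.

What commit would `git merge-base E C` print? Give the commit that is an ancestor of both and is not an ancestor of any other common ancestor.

F

Ancestors of E: {E, F, Q}.
Ancestors of C: {C, F, H, Q}.
Common ancestors: {F, Q}.
Among these, F is not an ancestor of any other common ancestor — it is the merge base.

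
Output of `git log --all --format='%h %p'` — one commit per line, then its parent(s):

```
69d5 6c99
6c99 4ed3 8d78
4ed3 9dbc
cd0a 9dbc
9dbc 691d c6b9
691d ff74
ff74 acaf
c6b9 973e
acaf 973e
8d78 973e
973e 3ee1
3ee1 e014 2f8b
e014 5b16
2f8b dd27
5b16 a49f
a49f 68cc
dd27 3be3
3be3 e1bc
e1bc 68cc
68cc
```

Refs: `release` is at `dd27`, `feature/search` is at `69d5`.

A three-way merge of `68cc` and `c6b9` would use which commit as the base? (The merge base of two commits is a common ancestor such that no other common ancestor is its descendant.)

Ancestors of 68cc: {68cc}.
Ancestors of c6b9: {2f8b, 3be3, 3ee1, 5b16, 68cc, 973e, a49f, c6b9, dd27, e014, e1bc}.
Common ancestors: {68cc}.
The only common ancestor is 68cc, so it is the merge base.

68cc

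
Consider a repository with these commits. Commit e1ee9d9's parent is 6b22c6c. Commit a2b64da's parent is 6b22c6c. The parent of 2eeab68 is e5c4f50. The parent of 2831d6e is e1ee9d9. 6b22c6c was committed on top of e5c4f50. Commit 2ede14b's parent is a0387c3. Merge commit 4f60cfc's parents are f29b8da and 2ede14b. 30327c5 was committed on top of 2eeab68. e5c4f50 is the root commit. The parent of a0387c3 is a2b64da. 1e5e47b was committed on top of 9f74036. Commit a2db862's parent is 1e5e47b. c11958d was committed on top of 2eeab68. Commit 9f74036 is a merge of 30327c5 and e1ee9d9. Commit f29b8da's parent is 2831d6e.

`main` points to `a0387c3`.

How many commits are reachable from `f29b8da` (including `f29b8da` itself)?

Walking parent pointers from f29b8da: reachable set = {2831d6e, 6b22c6c, e1ee9d9, e5c4f50, f29b8da}.
That is 5 commits.

5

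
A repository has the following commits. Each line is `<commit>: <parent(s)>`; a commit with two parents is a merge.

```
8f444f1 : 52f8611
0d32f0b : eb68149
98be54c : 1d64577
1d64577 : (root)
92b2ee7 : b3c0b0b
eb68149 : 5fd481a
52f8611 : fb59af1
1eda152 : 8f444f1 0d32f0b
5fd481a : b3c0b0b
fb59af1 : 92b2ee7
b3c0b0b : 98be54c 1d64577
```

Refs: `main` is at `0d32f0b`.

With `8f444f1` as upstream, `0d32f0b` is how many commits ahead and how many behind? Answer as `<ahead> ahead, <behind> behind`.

Reachable from 0d32f0b: {0d32f0b, 1d64577, 5fd481a, 98be54c, b3c0b0b, eb68149}.
Reachable from 8f444f1: {1d64577, 52f8611, 8f444f1, 92b2ee7, 98be54c, b3c0b0b, fb59af1}.
Only in 0d32f0b's history (ahead): {0d32f0b, 5fd481a, eb68149} — 3.
Only in 8f444f1's history (behind): {52f8611, 8f444f1, 92b2ee7, fb59af1} — 4.

3 ahead, 4 behind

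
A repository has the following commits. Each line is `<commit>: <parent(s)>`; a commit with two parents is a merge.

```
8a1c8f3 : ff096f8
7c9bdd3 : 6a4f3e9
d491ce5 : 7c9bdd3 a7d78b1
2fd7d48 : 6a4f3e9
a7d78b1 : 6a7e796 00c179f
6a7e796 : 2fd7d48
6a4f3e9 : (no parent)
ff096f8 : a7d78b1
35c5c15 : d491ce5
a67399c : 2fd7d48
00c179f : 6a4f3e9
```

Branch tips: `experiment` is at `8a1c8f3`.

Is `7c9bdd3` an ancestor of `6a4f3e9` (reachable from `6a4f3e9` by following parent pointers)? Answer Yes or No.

Ancestors of 6a4f3e9: {6a4f3e9}.
7c9bdd3 is not in that set, so it is not an ancestor of 6a4f3e9.

No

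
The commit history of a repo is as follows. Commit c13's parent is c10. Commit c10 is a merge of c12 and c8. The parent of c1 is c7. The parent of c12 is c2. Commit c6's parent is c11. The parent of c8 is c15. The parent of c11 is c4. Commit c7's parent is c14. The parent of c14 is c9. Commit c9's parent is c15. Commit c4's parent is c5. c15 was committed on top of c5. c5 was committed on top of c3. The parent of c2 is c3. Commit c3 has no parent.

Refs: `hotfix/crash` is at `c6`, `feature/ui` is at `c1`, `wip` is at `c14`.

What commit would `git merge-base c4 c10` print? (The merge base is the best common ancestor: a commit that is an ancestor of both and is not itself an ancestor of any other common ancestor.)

Ancestors of c4: {c3, c4, c5}.
Ancestors of c10: {c10, c12, c15, c2, c3, c5, c8}.
Common ancestors: {c3, c5}.
Among these, c5 is not an ancestor of any other common ancestor — it is the merge base.

c5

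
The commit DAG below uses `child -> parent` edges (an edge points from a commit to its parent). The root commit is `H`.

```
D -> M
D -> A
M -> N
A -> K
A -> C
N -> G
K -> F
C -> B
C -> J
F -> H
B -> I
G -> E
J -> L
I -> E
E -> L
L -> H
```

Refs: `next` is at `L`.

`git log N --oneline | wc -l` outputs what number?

Walking parent pointers from N: reachable set = {E, G, H, L, N}.
That is 5 commits.

5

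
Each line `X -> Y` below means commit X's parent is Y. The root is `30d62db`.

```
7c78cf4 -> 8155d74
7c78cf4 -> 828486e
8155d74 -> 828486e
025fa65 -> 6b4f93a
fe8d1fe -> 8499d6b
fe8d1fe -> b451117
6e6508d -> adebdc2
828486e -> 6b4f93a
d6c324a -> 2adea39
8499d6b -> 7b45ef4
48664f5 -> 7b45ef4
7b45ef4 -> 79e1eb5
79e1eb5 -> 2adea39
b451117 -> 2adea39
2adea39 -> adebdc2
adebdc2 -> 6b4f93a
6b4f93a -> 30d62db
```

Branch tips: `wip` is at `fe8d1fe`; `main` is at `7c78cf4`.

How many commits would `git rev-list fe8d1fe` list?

Walking parent pointers from fe8d1fe: reachable set = {2adea39, 30d62db, 6b4f93a, 79e1eb5, 7b45ef4, 8499d6b, adebdc2, b451117, fe8d1fe}.
That is 9 commits.

9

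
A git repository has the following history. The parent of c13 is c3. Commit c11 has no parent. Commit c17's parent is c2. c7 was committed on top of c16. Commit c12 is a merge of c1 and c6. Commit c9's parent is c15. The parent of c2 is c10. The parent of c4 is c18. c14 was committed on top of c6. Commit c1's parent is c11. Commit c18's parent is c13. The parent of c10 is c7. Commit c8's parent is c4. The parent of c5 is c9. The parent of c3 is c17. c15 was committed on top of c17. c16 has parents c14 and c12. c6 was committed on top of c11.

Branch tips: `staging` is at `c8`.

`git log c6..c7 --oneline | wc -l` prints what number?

Reachable from c7: {c1, c11, c12, c14, c16, c6, c7}.
Reachable from c6: {c11, c6}.
In c7's history but not c6's: {c1, c12, c14, c16, c7} — 5 commits.

5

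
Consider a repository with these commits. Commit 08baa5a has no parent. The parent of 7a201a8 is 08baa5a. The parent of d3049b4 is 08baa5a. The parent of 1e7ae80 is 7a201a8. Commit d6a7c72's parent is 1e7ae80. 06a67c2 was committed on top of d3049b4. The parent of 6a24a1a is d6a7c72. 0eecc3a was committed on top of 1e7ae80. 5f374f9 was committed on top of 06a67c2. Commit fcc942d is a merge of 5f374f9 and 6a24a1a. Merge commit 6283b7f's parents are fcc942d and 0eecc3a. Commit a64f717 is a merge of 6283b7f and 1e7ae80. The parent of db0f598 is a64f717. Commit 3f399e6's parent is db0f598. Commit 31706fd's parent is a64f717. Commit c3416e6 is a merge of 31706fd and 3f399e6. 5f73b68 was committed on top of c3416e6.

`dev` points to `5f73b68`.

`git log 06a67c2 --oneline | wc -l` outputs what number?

Walking parent pointers from 06a67c2: reachable set = {06a67c2, 08baa5a, d3049b4}.
That is 3 commits.

3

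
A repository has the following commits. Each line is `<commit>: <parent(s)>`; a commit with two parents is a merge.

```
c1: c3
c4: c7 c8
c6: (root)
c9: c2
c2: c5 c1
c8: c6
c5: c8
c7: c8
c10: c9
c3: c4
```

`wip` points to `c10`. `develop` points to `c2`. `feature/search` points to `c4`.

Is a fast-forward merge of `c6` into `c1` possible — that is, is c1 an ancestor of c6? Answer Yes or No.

No

A fast-forward from c1 to c6 is possible iff c1 is an ancestor of c6.
Ancestors of c6: {c6}.
c1 is not among them, so fast-forward is not possible.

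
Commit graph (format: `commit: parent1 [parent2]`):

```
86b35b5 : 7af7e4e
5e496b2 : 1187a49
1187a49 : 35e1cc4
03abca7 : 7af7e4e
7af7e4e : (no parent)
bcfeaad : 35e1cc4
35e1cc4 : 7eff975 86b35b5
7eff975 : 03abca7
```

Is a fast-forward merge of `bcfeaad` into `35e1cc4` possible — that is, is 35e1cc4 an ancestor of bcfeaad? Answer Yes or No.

A fast-forward from 35e1cc4 to bcfeaad is possible iff 35e1cc4 is an ancestor of bcfeaad.
Ancestors of bcfeaad: {03abca7, 35e1cc4, 7af7e4e, 7eff975, 86b35b5, bcfeaad}.
35e1cc4 is among them, so fast-forward is possible.

Yes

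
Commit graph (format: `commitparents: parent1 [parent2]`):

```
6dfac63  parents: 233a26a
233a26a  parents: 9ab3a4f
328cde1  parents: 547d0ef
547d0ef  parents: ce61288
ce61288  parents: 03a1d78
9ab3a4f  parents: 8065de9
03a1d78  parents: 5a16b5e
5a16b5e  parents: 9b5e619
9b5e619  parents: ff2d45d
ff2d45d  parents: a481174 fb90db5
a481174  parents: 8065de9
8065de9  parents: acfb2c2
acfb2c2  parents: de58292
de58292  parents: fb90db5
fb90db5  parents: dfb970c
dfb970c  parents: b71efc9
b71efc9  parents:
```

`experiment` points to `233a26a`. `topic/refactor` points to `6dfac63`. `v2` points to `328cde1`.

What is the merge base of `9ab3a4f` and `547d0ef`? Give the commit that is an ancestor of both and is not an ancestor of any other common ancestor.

8065de9

Ancestors of 9ab3a4f: {8065de9, 9ab3a4f, acfb2c2, b71efc9, de58292, dfb970c, fb90db5}.
Ancestors of 547d0ef: {03a1d78, 547d0ef, 5a16b5e, 8065de9, 9b5e619, a481174, acfb2c2, b71efc9, ce61288, de58292, dfb970c, fb90db5, ff2d45d}.
Common ancestors: {8065de9, acfb2c2, b71efc9, de58292, dfb970c, fb90db5}.
Among these, 8065de9 is not an ancestor of any other common ancestor — it is the merge base.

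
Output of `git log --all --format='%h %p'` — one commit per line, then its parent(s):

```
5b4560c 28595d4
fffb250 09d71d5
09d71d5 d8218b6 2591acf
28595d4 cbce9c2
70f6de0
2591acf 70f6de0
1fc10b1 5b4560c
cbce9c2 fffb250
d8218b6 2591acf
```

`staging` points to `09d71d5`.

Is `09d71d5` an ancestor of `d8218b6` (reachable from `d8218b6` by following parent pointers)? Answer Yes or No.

Ancestors of d8218b6: {2591acf, 70f6de0, d8218b6}.
09d71d5 is not in that set, so it is not an ancestor of d8218b6.

No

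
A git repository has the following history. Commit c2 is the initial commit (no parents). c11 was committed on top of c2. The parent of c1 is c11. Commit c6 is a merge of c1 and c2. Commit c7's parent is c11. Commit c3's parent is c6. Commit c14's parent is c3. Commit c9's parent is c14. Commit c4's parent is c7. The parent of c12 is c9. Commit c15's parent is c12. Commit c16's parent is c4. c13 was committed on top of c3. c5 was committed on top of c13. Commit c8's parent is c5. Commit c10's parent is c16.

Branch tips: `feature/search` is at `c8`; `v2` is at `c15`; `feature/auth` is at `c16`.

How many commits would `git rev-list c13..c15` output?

Reachable from c15: {c1, c11, c12, c14, c15, c2, c3, c6, c9}.
Reachable from c13: {c1, c11, c13, c2, c3, c6}.
In c15's history but not c13's: {c12, c14, c15, c9} — 4 commits.

4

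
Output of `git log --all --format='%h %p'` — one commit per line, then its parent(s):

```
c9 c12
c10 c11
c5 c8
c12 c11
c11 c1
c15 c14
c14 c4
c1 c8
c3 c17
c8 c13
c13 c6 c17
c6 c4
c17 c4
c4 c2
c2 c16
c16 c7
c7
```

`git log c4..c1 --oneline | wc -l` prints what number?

5

Reachable from c1: {c1, c13, c16, c17, c2, c4, c6, c7, c8}.
Reachable from c4: {c16, c2, c4, c7}.
In c1's history but not c4's: {c1, c13, c17, c6, c8} — 5 commits.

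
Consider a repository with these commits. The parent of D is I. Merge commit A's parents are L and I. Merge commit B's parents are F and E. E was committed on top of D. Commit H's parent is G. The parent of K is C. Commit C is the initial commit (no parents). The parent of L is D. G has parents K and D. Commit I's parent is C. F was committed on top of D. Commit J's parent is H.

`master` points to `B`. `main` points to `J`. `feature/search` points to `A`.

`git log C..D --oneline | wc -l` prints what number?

2

Reachable from D: {C, D, I}.
Reachable from C: {C}.
In D's history but not C's: {D, I} — 2 commits.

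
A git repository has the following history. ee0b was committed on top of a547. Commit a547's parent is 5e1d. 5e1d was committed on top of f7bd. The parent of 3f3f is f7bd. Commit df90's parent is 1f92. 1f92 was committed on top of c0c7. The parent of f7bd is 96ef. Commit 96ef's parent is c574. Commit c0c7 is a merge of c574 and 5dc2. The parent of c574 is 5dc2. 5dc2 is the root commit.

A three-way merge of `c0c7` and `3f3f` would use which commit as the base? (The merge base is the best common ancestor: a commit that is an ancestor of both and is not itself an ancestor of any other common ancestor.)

c574

Ancestors of c0c7: {5dc2, c0c7, c574}.
Ancestors of 3f3f: {3f3f, 5dc2, 96ef, c574, f7bd}.
Common ancestors: {5dc2, c574}.
Among these, c574 is not an ancestor of any other common ancestor — it is the merge base.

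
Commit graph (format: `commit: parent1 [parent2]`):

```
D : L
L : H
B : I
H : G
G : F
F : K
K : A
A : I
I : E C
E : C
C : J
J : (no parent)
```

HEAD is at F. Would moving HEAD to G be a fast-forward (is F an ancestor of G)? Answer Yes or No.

Yes

A fast-forward from F to G is possible iff F is an ancestor of G.
Ancestors of G: {A, C, E, F, G, I, J, K}.
F is among them, so fast-forward is possible.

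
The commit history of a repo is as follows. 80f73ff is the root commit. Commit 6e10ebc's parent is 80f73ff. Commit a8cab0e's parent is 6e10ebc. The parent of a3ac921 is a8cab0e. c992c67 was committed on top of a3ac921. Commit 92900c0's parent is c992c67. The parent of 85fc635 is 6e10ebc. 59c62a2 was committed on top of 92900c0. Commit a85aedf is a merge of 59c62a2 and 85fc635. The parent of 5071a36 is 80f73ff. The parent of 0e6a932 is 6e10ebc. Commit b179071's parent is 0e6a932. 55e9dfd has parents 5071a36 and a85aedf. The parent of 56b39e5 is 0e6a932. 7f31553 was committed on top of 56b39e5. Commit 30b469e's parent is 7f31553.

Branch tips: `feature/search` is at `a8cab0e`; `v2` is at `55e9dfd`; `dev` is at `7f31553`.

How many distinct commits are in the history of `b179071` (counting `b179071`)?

Walking parent pointers from b179071: reachable set = {0e6a932, 6e10ebc, 80f73ff, b179071}.
That is 4 commits.

4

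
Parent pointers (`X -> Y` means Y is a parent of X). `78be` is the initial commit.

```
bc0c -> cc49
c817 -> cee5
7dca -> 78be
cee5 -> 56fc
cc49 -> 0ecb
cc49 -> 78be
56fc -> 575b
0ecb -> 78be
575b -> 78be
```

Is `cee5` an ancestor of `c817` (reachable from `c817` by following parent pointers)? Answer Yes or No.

Ancestors of c817 (commits reachable by following parents): {56fc, 575b, 78be, c817, cee5}.
cee5 is in that set, so it is an ancestor of c817.

Yes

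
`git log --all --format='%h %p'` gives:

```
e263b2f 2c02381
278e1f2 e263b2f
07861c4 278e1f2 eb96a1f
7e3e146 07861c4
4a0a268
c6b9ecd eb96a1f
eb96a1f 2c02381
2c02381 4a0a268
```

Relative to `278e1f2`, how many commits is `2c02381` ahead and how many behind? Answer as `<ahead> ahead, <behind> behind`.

0 ahead, 2 behind

Reachable from 2c02381: {2c02381, 4a0a268}.
Reachable from 278e1f2: {278e1f2, 2c02381, 4a0a268, e263b2f}.
Only in 2c02381's history (ahead): {} — 0.
Only in 278e1f2's history (behind): {278e1f2, e263b2f} — 2.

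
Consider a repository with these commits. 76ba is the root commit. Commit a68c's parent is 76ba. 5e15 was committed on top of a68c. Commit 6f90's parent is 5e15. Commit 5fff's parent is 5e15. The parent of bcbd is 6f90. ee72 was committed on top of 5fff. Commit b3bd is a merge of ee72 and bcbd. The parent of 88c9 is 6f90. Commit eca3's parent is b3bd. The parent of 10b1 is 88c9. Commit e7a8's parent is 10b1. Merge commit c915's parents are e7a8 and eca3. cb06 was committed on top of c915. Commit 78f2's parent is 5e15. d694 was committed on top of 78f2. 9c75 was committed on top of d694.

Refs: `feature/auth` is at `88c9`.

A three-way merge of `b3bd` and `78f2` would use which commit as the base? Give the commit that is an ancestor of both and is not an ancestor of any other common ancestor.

5e15

Ancestors of b3bd: {5e15, 5fff, 6f90, 76ba, a68c, b3bd, bcbd, ee72}.
Ancestors of 78f2: {5e15, 76ba, 78f2, a68c}.
Common ancestors: {5e15, 76ba, a68c}.
Among these, 5e15 is not an ancestor of any other common ancestor — it is the merge base.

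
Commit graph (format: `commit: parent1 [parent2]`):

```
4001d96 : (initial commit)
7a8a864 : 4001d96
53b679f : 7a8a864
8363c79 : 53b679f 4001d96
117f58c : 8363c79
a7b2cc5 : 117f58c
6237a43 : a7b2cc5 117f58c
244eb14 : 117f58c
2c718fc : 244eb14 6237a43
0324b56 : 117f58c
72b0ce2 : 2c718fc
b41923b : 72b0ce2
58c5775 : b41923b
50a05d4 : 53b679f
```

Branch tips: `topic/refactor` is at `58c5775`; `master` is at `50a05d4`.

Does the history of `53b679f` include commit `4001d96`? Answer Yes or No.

Ancestors of 53b679f (commits reachable by following parents): {4001d96, 53b679f, 7a8a864}.
4001d96 is in that set, so it is an ancestor of 53b679f.

Yes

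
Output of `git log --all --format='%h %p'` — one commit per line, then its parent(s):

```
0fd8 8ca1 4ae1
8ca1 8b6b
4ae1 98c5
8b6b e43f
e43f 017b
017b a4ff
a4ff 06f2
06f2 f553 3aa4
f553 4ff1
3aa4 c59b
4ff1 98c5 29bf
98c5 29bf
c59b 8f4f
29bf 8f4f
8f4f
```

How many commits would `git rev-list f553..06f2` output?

Reachable from 06f2: {06f2, 29bf, 3aa4, 4ff1, 8f4f, 98c5, c59b, f553}.
Reachable from f553: {29bf, 4ff1, 8f4f, 98c5, f553}.
In 06f2's history but not f553's: {06f2, 3aa4, c59b} — 3 commits.

3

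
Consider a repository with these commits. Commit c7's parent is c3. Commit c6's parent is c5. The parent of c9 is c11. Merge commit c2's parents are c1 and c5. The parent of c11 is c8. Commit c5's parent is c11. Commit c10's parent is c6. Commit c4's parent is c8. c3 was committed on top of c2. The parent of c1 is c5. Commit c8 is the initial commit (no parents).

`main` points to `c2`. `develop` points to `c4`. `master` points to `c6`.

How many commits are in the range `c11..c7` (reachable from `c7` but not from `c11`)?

Reachable from c7: {c1, c11, c2, c3, c5, c7, c8}.
Reachable from c11: {c11, c8}.
In c7's history but not c11's: {c1, c2, c3, c5, c7} — 5 commits.

5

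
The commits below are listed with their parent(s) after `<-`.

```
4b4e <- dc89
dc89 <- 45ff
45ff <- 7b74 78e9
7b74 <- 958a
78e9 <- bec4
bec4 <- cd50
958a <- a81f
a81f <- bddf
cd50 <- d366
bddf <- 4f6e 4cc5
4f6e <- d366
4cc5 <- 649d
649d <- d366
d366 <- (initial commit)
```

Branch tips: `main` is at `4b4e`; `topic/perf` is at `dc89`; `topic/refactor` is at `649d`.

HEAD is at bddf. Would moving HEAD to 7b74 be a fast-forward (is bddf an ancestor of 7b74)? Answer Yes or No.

Yes

A fast-forward from bddf to 7b74 is possible iff bddf is an ancestor of 7b74.
Ancestors of 7b74: {4cc5, 4f6e, 649d, 7b74, 958a, a81f, bddf, d366}.
bddf is among them, so fast-forward is possible.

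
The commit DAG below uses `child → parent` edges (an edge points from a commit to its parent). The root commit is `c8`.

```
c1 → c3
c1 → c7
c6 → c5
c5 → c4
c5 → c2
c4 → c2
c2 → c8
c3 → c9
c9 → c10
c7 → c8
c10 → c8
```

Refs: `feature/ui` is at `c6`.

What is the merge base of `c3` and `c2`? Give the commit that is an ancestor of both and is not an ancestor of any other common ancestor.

c8

Ancestors of c3: {c10, c3, c8, c9}.
Ancestors of c2: {c2, c8}.
Common ancestors: {c8}.
The only common ancestor is c8, so it is the merge base.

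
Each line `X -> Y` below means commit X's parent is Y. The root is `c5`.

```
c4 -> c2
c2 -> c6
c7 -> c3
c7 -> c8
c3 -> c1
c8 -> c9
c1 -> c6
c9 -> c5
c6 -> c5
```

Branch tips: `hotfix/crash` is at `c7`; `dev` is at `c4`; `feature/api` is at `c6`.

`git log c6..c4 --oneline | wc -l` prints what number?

2

Reachable from c4: {c2, c4, c5, c6}.
Reachable from c6: {c5, c6}.
In c4's history but not c6's: {c2, c4} — 2 commits.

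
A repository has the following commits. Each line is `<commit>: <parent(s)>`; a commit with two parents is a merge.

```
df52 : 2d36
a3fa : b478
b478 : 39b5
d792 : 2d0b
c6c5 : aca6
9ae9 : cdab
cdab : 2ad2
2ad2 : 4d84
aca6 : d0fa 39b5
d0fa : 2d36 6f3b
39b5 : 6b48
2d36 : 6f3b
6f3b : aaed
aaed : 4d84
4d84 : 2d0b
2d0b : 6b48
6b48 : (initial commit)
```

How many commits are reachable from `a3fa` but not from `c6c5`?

Reachable from a3fa: {39b5, 6b48, a3fa, b478}.
Reachable from c6c5: {2d0b, 2d36, 39b5, 4d84, 6b48, 6f3b, aaed, aca6, c6c5, d0fa}.
In a3fa's history but not c6c5's: {a3fa, b478} — 2 commits.

2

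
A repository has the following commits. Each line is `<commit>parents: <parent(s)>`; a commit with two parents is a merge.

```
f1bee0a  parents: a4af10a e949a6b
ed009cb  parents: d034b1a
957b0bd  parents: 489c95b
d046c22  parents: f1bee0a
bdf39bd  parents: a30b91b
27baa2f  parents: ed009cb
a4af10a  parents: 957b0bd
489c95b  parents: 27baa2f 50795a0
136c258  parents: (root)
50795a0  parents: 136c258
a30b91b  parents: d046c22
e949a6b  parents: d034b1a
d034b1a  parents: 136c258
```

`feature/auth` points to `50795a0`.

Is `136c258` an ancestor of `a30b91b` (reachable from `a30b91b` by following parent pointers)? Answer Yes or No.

Yes

Ancestors of a30b91b (commits reachable by following parents): {136c258, 27baa2f, 489c95b, 50795a0, 957b0bd, a30b91b, a4af10a, d034b1a, d046c22, e949a6b, ed009cb, f1bee0a}.
136c258 is in that set, so it is an ancestor of a30b91b.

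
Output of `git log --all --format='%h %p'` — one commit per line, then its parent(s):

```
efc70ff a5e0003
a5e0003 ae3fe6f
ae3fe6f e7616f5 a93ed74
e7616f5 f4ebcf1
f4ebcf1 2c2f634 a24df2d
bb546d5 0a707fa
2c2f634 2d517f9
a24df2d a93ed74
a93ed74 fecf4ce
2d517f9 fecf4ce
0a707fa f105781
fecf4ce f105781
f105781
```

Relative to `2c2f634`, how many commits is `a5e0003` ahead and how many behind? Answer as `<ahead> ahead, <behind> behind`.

Reachable from a5e0003: {2c2f634, 2d517f9, a24df2d, a5e0003, a93ed74, ae3fe6f, e7616f5, f105781, f4ebcf1, fecf4ce}.
Reachable from 2c2f634: {2c2f634, 2d517f9, f105781, fecf4ce}.
Only in a5e0003's history (ahead): {a24df2d, a5e0003, a93ed74, ae3fe6f, e7616f5, f4ebcf1} — 6.
Only in 2c2f634's history (behind): {} — 0.

6 ahead, 0 behind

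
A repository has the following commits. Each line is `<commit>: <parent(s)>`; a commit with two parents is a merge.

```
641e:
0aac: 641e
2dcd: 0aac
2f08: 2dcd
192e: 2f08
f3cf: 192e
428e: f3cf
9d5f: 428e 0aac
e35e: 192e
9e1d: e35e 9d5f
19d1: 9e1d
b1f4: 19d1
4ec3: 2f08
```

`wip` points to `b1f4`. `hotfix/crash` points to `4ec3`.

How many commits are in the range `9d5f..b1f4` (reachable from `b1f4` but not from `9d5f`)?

Reachable from b1f4: {0aac, 192e, 19d1, 2dcd, 2f08, 428e, 641e, 9d5f, 9e1d, b1f4, e35e, f3cf}.
Reachable from 9d5f: {0aac, 192e, 2dcd, 2f08, 428e, 641e, 9d5f, f3cf}.
In b1f4's history but not 9d5f's: {19d1, 9e1d, b1f4, e35e} — 4 commits.

4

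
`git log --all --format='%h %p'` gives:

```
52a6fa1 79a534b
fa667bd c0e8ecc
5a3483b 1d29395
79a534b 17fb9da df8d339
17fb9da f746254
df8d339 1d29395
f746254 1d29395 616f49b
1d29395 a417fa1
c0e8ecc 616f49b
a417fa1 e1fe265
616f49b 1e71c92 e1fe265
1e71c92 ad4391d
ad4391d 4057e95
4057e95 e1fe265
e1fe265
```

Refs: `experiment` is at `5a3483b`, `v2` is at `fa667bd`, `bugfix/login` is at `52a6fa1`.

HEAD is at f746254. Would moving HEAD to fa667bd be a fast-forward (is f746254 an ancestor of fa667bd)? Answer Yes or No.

A fast-forward from f746254 to fa667bd is possible iff f746254 is an ancestor of fa667bd.
Ancestors of fa667bd: {1e71c92, 4057e95, 616f49b, ad4391d, c0e8ecc, e1fe265, fa667bd}.
f746254 is not among them, so fast-forward is not possible.

No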